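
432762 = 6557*66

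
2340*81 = 189540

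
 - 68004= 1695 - 69699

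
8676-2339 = 6337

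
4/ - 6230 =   -  2/3115 = - 0.00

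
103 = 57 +46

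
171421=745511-574090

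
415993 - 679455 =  - 263462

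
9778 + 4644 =14422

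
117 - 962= - 845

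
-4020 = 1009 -5029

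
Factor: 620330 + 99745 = 720075=3^1* 5^2 * 9601^1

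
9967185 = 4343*2295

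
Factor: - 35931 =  - 3^1 * 7^1*29^1*59^1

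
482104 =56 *8609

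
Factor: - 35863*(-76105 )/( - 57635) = -545870723/11527 =-31^1*491^1*  11527^ (-1 ) * 35863^1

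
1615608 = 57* 28344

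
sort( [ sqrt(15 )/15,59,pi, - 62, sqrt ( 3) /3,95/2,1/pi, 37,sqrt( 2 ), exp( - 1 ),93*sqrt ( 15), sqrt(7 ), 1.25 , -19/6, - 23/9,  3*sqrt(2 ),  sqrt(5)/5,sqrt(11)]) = [ - 62, - 19/6,- 23/9,sqrt( 15) /15,  1/pi,exp( - 1), sqrt(5)/5,sqrt(3)/3, 1.25,sqrt( 2 ),sqrt(7), pi,sqrt( 11 ),3*sqrt( 2 ), 37,95/2,59,93* sqrt(15)]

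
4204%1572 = 1060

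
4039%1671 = 697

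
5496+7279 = 12775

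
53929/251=53929/251  =  214.86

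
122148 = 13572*9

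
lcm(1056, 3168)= 3168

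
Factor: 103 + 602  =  705 = 3^1 * 5^1* 47^1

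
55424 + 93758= 149182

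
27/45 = 3/5 = 0.60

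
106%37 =32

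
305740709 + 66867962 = 372608671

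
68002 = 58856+9146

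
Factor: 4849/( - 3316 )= - 2^ (  -  2 )*13^1*373^1 * 829^( - 1) 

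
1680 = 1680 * 1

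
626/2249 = 626/2249 = 0.28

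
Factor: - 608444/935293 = - 2^2 * 43^( - 1)*21751^( - 1 )*152111^1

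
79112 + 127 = 79239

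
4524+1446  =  5970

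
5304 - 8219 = -2915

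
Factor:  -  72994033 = -7^1 * 59^1*176741^1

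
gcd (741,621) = 3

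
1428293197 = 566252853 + 862040344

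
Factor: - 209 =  - 11^1*19^1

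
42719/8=5339 + 7/8=5339.88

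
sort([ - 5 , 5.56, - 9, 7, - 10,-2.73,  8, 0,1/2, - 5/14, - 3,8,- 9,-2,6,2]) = [ - 10 ,  -  9, - 9, - 5, - 3, -2.73, - 2,  -  5/14,  0, 1/2, 2,  5.56,6,7, 8,8] 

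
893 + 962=1855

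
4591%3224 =1367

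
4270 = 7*610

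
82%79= 3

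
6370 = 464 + 5906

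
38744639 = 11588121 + 27156518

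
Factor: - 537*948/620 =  - 127269/155 =- 3^2*5^(-1)*31^( - 1)*79^1*179^1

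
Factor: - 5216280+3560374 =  - 2^1*7^2*61^1 * 277^1 = - 1655906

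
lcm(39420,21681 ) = 433620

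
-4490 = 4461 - 8951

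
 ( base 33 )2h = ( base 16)53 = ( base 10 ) 83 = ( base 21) 3k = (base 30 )2N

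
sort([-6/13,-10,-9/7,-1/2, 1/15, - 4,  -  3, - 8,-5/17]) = [ - 10,-8, - 4,-3,-9/7,-1/2,-6/13,-5/17,1/15 ]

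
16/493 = 16/493  =  0.03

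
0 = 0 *781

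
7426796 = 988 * 7517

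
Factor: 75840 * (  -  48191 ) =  - 2^6*3^1*5^1 *11^1*13^1  *79^1 *337^1 = -3654805440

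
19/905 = 19/905 = 0.02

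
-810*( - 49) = 39690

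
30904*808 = 24970432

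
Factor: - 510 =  - 2^1*3^1*5^1*17^1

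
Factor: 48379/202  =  2^(-1)*479^1 = 479/2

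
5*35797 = 178985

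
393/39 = 10+1/13=10.08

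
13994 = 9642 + 4352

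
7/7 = 1 = 1.00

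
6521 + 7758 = 14279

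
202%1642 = 202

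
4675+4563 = 9238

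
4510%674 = 466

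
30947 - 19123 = 11824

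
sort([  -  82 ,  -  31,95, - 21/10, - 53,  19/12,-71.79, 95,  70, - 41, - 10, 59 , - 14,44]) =[ - 82  , - 71.79, - 53,  -  41,-31,-14, - 10, - 21/10, 19/12, 44, 59 , 70, 95 , 95 ] 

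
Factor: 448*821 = 367808 = 2^6* 7^1*821^1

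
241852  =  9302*26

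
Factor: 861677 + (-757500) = 104177 = 19^1*5483^1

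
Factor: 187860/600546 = 2^1 * 5^1*31^1*991^(-1 )   =  310/991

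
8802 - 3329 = 5473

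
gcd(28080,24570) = 3510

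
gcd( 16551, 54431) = 1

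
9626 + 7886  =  17512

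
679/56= 12+1/8 = 12.12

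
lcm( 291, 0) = 0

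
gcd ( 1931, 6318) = 1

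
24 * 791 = 18984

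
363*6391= 2319933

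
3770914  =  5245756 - 1474842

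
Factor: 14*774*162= 1755432 = 2^3*3^6 *7^1 * 43^1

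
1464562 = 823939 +640623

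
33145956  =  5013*6612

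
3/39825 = 1/13275 = 0.00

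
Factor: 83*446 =2^1*83^1*  223^1= 37018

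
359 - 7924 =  - 7565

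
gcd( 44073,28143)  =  531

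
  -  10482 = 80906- 91388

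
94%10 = 4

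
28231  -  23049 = 5182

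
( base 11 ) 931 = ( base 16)463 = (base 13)685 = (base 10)1123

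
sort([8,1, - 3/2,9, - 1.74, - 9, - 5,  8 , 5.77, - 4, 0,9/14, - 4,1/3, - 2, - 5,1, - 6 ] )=[ - 9, - 6, - 5, - 5, - 4, - 4, - 2  ,  -  1.74, - 3/2,0,1/3,9/14,1 , 1,5.77,8  ,  8, 9] 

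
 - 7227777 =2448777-9676554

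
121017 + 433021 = 554038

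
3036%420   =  96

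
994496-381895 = 612601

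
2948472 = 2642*1116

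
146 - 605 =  - 459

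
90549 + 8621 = 99170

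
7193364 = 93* 77348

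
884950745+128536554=1013487299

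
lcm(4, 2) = 4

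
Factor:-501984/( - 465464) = 2^2*3^3*  7^1*701^( - 1)  =  756/701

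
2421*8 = 19368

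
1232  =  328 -  -  904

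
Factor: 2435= 5^1*487^1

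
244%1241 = 244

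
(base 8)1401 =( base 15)364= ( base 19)229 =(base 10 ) 769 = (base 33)na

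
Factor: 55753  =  127^1 * 439^1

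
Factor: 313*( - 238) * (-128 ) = 2^8*7^1*17^1* 313^1  =  9535232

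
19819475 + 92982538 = 112802013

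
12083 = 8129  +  3954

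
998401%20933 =14550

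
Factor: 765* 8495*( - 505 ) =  - 3^2*5^3 *17^1*101^1*1699^1 =-3281830875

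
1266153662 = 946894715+319258947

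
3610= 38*95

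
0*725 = 0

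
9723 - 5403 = 4320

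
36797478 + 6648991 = 43446469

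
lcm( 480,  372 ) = 14880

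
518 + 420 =938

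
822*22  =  18084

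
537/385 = 537/385 = 1.39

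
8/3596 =2/899=0.00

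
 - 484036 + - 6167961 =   -  6651997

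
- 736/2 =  - 368= - 368.00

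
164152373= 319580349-155427976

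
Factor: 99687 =3^1*7^1*47^1*101^1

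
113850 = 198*575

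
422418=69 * 6122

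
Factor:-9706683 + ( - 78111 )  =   - 2^1*3^1*71^1*103^1*223^1  =  - 9784794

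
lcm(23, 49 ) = 1127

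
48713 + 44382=93095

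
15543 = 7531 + 8012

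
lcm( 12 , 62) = 372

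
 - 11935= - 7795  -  4140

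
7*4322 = 30254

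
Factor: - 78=-2^1*3^1*13^1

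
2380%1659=721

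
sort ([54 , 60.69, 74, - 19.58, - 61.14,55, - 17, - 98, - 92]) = [ - 98, - 92,-61.14, - 19.58, - 17,54,55,  60.69,74 ] 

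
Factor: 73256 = 2^3*9157^1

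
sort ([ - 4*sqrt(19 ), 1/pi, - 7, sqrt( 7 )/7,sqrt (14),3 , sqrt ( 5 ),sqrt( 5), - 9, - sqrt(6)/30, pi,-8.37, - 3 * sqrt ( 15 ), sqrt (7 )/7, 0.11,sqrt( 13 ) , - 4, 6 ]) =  [ - 4*sqrt (19), - 3*sqrt ( 15), - 9, - 8.37, - 7 , - 4, - sqrt(6)/30,0.11,1/pi,sqrt(7)/7,sqrt(7 ) /7,sqrt(5 ),sqrt(5 ),  3, pi , sqrt (13 ),sqrt(14),6]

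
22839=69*331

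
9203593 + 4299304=13502897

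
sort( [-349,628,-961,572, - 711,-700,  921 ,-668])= [ - 961,-711, - 700,-668, - 349 , 572, 628,921 ]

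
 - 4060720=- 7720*526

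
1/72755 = 1/72755 = 0.00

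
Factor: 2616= 2^3*3^1*109^1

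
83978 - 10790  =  73188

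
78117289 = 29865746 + 48251543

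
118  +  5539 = 5657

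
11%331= 11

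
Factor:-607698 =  - 2^1*3^2*7^2*13^1 *53^1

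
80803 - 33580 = 47223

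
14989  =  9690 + 5299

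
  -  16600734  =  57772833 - 74373567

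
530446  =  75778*7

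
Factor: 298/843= 2^1*3^( - 1)*149^1*281^(-1)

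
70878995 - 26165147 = 44713848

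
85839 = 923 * 93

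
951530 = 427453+524077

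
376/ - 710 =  - 188/355 = - 0.53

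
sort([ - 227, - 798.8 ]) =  [ - 798.8, - 227 ] 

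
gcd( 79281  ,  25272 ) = 9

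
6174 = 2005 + 4169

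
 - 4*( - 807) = 3228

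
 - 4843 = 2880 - 7723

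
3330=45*74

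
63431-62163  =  1268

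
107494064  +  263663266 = 371157330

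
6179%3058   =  63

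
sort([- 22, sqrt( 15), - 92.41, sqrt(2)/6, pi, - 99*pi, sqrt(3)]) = [ - 99*pi, - 92.41, - 22,sqrt(2)/6 , sqrt( 3 ) , pi,  sqrt(15) ] 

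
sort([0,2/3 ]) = [ 0 , 2/3]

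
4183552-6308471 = - 2124919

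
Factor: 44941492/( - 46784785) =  -2^2 * 5^(-1)*1069^(-1)*1367^1 * 8219^1*8753^( - 1) 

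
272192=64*4253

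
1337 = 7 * 191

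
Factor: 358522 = 2^1*179261^1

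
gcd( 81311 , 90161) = 1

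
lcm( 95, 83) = 7885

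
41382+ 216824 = 258206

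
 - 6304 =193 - 6497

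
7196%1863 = 1607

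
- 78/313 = -78/313 = -0.25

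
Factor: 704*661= 465344 = 2^6*11^1*661^1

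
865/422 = 2 + 21/422 = 2.05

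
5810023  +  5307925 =11117948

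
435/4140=29/276 = 0.11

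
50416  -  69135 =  - 18719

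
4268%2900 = 1368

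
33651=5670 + 27981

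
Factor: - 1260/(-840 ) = 3/2=2^(-1)*3^1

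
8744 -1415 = 7329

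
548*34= 18632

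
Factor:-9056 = -2^5* 283^1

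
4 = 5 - 1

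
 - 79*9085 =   -  717715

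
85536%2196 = 2088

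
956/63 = 15 + 11/63 = 15.17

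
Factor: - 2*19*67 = -2^1*19^1*67^1 = - 2546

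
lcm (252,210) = 1260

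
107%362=107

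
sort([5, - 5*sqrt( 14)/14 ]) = [ -5*sqrt( 14)/14, 5]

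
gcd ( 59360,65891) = 7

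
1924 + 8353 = 10277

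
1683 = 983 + 700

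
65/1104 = 65/1104 = 0.06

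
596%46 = 44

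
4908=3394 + 1514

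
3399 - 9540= -6141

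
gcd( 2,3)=1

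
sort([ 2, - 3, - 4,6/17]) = [-4, - 3, 6/17, 2]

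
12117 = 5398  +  6719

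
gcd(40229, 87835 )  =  1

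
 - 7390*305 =-2253950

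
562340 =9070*62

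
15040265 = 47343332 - 32303067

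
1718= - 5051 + 6769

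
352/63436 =88/15859 = 0.01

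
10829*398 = 4309942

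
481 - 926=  - 445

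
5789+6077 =11866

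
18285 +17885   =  36170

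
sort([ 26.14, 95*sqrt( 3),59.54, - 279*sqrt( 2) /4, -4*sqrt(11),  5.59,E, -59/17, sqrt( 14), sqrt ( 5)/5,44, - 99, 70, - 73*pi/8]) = [ - 99, - 279*sqrt( 2)/4 , - 73*pi/8,  -  4*sqrt(11 ), - 59/17, sqrt( 5)/5, E, sqrt( 14),5.59, 26.14, 44 , 59.54, 70, 95*sqrt ( 3) ]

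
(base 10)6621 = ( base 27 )926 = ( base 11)4a7a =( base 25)AEL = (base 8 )14735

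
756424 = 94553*8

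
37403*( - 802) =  - 29997206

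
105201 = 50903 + 54298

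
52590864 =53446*984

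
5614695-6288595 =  - 673900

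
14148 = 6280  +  7868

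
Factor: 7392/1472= 2^ ( - 1)*3^1*7^1*11^1*23^ ( -1) = 231/46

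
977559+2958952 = 3936511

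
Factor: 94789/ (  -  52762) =-2^( -1)*23^( - 1 )*31^(  -  1 ) * 37^( - 1)*94789^1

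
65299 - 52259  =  13040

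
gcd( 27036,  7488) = 36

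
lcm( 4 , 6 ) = 12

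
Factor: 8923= 8923^1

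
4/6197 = 4/6197  =  0.00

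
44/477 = 44/477=0.09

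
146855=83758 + 63097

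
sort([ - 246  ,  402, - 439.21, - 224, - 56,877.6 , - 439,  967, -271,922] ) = [ - 439.21, - 439 , - 271, - 246, - 224, - 56,402,877.6, 922,967]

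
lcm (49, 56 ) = 392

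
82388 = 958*86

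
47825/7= 6832 + 1/7 = 6832.14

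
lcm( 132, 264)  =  264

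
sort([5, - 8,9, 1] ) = [ - 8,  1, 5, 9] 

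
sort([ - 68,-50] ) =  [  -  68, - 50 ] 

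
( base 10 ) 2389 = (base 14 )C29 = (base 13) 111A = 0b100101010101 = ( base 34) 229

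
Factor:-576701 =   -  576701^1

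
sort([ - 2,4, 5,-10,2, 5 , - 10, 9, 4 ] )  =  [ - 10,  -  10,-2, 2, 4,4,  5, 5, 9 ]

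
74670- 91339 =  - 16669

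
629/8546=629/8546 = 0.07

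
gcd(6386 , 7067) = 1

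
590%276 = 38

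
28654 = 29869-1215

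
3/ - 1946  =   - 1 + 1943/1946=   - 0.00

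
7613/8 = 951 + 5/8 = 951.62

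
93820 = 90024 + 3796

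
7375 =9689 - 2314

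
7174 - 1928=5246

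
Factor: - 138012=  - 2^2*3^1*7^1*31^1*53^1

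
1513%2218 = 1513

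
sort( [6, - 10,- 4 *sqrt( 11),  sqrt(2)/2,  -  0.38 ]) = [  -  4*sqrt(11), - 10, - 0.38, sqrt( 2)/2, 6 ]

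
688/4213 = 688/4213   =  0.16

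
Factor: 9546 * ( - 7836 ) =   -  2^3* 3^2 * 37^1*43^1 * 653^1  =  -  74802456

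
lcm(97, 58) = 5626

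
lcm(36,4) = 36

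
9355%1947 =1567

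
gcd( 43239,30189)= 87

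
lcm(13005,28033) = 1261485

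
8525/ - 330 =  - 155/6 =- 25.83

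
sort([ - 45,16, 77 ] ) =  [ -45,16,77] 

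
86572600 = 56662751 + 29909849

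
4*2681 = 10724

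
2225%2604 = 2225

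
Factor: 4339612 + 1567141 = 5906753 = 5906753^1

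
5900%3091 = 2809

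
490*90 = 44100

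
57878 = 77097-19219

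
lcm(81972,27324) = 81972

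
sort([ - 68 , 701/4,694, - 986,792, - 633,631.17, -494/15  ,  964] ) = [ - 986, - 633, - 68, - 494/15 , 701/4 , 631.17,  694,792,964 ] 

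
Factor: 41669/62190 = 2^( - 1)*3^ ( - 2 )*5^( - 1)*691^(-1)*41669^1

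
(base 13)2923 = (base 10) 5944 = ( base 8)13470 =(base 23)b5a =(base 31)65n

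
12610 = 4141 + 8469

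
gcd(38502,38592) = 18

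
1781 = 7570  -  5789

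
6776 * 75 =508200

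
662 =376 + 286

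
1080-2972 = -1892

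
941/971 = 941/971 = 0.97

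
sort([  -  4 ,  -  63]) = [ - 63, - 4]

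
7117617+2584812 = 9702429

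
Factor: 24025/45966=2^( - 1 )*3^( - 1 ) *5^2*31^2*47^ ( - 1 )*163^( - 1)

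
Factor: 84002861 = 5743^1 * 14627^1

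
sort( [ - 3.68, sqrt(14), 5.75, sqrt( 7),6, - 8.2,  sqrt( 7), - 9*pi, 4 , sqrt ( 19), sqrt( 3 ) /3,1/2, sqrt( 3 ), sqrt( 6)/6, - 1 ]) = [ - 9*pi, - 8.2,-3.68,-1,sqrt( 6) /6, 1/2, sqrt( 3) /3,sqrt( 3), sqrt( 7) , sqrt( 7), sqrt( 14), 4,sqrt( 19),5.75, 6] 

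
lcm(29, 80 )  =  2320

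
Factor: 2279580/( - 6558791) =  - 2^2*3^1*5^1*37993^1*6558791^(-1)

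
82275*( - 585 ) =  - 48130875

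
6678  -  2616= 4062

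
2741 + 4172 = 6913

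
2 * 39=78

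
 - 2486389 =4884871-7371260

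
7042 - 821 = 6221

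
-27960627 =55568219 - 83528846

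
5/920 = 1/184 = 0.01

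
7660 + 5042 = 12702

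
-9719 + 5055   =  -4664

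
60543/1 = 60543 = 60543.00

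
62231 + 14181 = 76412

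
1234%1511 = 1234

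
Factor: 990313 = 990313^1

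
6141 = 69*89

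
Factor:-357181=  - 11^1*19^1*1709^1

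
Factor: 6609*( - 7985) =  -52772865= - 3^1*5^1*1597^1*2203^1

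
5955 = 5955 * 1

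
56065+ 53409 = 109474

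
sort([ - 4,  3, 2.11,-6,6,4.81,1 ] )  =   [ - 6 , - 4, 1 , 2.11,3,4.81 , 6]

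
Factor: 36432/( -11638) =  - 2^3 * 3^2*23^( - 1) = -72/23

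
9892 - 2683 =7209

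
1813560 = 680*2667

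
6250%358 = 164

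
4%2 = 0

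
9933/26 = 382 + 1/26 =382.04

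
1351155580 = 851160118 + 499995462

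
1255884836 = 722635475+533249361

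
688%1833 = 688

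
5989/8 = 748 + 5/8 = 748.62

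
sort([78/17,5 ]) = [78/17,5] 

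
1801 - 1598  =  203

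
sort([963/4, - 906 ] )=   [ - 906 , 963/4]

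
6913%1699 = 117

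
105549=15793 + 89756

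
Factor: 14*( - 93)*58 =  - 2^2 * 3^1*7^1*29^1*31^1  =  - 75516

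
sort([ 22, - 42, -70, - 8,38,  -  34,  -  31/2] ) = [  -  70, - 42, - 34,-31/2, - 8,22, 38 ]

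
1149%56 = 29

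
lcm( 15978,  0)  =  0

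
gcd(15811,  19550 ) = 1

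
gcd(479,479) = 479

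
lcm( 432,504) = 3024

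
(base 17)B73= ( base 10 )3301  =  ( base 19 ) 92e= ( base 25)571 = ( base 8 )6345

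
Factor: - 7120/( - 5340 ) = 4/3 = 2^2*3^( - 1)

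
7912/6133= 7912/6133 = 1.29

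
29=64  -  35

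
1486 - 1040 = 446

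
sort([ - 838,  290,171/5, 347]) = [ - 838, 171/5, 290, 347 ]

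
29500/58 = 508+ 18/29 = 508.62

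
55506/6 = 9251 = 9251.00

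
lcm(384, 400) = 9600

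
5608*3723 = 20878584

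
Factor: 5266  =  2^1*2633^1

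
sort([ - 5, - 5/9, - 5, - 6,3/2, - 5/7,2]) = [ - 6, - 5, - 5, -5/7, - 5/9, 3/2, 2 ] 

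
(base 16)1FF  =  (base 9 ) 627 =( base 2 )111111111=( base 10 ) 511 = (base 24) l7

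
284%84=32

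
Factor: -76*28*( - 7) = 2^4* 7^2 * 19^1 = 14896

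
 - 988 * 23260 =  - 22980880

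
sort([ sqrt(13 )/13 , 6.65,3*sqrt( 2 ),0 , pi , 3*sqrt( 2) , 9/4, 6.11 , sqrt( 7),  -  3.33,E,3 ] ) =[  -  3.33 , 0,sqrt(13)/13, 9/4 , sqrt( 7),E , 3 , pi, 3 * sqrt ( 2 ), 3*sqrt(2 ), 6.11, 6.65]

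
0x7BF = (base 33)1r3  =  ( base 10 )1983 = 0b11110111111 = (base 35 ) 1ln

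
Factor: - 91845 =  - 3^2*5^1 * 13^1*157^1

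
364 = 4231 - 3867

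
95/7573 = 95/7573 = 0.01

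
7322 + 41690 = 49012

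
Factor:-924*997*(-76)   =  70013328 = 2^4* 3^1*7^1*11^1 * 19^1 *997^1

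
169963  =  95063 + 74900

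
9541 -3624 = 5917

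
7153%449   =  418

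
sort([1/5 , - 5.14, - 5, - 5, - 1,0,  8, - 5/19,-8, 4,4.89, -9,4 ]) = [ - 9,-8, - 5.14, - 5, - 5, - 1, - 5/19,0,1/5,4, 4,4.89,8] 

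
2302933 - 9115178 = - 6812245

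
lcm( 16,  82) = 656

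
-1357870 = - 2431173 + 1073303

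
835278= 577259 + 258019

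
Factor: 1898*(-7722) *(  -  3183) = 46651181148= 2^2*3^4*11^1*13^2*73^1*1061^1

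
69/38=69/38= 1.82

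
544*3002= 1633088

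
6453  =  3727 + 2726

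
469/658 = 67/94 = 0.71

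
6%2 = 0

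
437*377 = 164749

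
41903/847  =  49 + 400/847 = 49.47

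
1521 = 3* 507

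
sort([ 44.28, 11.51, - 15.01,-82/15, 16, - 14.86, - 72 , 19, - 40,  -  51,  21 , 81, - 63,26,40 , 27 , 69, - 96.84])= [-96.84, - 72, - 63, - 51 ,-40, - 15.01, - 14.86, -82/15, 11.51, 16, 19, 21,26, 27, 40, 44.28,69,81 ]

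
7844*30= 235320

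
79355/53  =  1497  +  14/53 = 1497.26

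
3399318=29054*117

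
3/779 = 3/779 = 0.00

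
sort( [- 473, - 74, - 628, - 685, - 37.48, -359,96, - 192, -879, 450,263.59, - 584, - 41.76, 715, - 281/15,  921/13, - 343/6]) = [-879,-685, - 628, - 584,-473, - 359, - 192, - 74, - 343/6, - 41.76, - 37.48, -281/15, 921/13 , 96,263.59,450,715 ]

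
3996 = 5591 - 1595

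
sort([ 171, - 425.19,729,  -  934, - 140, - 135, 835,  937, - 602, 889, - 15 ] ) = [ - 934,  -  602 , - 425.19, - 140 , - 135,-15,171, 729, 835, 889 , 937] 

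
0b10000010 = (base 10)130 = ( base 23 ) 5F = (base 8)202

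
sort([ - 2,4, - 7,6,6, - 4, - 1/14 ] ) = [ - 7, - 4, - 2, - 1/14,4, 6, 6] 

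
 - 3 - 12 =-15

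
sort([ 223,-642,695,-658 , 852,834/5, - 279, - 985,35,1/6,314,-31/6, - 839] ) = [ - 985,-839, - 658,-642, -279, - 31/6,1/6,35,  834/5 , 223, 314,695, 852]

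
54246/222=244 + 13/37 = 244.35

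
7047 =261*27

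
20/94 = 10/47 = 0.21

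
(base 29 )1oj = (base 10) 1556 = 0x614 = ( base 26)27m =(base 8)3024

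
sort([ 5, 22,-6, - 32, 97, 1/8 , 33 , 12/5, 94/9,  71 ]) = [- 32,-6,1/8 , 12/5, 5, 94/9,22,  33, 71, 97] 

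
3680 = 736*5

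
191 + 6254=6445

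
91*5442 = 495222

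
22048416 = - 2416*( - 9126 )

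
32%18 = 14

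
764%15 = 14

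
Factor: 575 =5^2*23^1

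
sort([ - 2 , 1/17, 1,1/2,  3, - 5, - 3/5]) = [- 5, - 2, - 3/5,1/17,  1/2,1,  3]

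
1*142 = 142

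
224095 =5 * 44819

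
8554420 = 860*9947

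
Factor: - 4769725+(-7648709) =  - 12418434 = - 2^1*3^4  *7^1*47^1*233^1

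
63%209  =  63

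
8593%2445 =1258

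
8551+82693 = 91244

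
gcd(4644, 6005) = 1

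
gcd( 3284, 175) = 1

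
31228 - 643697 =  - 612469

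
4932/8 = 616 + 1/2= 616.50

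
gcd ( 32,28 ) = 4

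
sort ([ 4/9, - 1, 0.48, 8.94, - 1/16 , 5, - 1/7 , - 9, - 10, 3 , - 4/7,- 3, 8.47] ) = [-10 ,-9,-3,-1,  -  4/7, - 1/7, - 1/16,4/9,0.48,3,5 , 8.47, 8.94]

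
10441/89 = 10441/89 =117.31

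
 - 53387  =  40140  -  93527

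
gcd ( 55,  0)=55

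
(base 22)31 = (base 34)1x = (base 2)1000011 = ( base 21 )34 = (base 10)67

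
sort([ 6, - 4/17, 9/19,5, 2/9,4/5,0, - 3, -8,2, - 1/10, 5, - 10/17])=[ - 8,- 3 , - 10/17, - 4/17, - 1/10, 0,2/9,9/19, 4/5,2,5,5,6]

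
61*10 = 610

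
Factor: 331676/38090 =566/65=2^1 *5^ ( - 1) * 13^( - 1)*283^1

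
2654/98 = 27+4/49 = 27.08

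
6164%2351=1462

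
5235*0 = 0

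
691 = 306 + 385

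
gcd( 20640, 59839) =1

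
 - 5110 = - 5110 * 1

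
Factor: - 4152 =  - 2^3* 3^1*173^1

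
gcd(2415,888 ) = 3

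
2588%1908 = 680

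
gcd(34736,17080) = 8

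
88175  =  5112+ 83063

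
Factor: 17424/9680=9/5 = 3^2*5^(  -  1) 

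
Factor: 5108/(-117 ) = - 2^2*3^( - 2)*13^( - 1)*1277^1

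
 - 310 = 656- 966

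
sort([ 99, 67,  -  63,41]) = [ - 63,41 , 67, 99]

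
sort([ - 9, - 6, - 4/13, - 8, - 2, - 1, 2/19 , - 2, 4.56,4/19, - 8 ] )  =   [ - 9, - 8, - 8, - 6, - 2,-2, - 1, - 4/13, 2/19  ,  4/19,  4.56 ] 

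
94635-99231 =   -  4596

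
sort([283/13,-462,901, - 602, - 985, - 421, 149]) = [ - 985, - 602, - 462,-421,283/13, 149, 901]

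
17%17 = 0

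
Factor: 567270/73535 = 54/7 = 2^1*3^3*7^( - 1)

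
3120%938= 306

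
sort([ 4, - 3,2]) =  [ - 3,2,4] 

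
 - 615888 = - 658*936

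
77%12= 5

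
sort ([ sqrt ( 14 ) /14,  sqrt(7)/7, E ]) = [sqrt(14)/14,sqrt(7 )/7, E ]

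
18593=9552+9041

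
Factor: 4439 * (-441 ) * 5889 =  - 3^3*7^2*13^1* 23^1* 151^1* 193^1 = - 11528300511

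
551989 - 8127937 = -7575948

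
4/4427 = 4/4427 =0.00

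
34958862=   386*90567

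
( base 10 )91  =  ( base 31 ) 2t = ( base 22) 43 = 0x5b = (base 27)3A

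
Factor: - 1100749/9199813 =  - 7^( - 1 )*13^1*84673^1*1314259^( - 1)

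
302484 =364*831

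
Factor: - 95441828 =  - 2^2*23860457^1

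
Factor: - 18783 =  - 3^2*2087^1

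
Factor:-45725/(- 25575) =3^ ( - 1 )*11^( - 1) * 59^1=59/33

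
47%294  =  47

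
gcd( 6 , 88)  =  2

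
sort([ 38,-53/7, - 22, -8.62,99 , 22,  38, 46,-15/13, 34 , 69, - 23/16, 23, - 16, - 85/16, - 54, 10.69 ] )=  [ - 54, -22, - 16, - 8.62,-53/7, - 85/16, - 23/16, - 15/13, 10.69, 22, 23, 34, 38,  38,  46, 69, 99]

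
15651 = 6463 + 9188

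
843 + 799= 1642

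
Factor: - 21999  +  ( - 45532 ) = -67531^1 = - 67531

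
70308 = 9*7812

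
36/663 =12/221=0.05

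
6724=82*82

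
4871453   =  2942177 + 1929276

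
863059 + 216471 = 1079530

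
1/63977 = 1/63977 = 0.00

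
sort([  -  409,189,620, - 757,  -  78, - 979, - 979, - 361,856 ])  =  [ - 979,-979, - 757,-409, - 361,-78, 189,620,856] 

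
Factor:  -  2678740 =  - 2^2*5^1*151^1 * 887^1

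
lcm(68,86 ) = 2924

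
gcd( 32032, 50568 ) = 56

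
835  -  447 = 388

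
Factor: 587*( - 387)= -227169 =-  3^2 * 43^1*587^1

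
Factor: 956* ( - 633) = -2^2*3^1*211^1*239^1 = - 605148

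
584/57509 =584/57509 = 0.01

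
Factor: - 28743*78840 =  - 2266098120  =  - 2^3*3^4*5^1 * 11^1*13^1*67^1 * 73^1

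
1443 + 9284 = 10727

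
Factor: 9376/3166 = 2^4*293^1 * 1583^( - 1) = 4688/1583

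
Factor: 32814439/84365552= 2^( - 4)*7^1*107^1*193^1*227^1*271^( - 1 )*19457^( - 1 ) 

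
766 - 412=354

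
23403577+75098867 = 98502444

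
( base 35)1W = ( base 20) 37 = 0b1000011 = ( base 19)3a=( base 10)67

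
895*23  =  20585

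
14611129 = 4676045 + 9935084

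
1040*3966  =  4124640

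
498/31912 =249/15956  =  0.02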